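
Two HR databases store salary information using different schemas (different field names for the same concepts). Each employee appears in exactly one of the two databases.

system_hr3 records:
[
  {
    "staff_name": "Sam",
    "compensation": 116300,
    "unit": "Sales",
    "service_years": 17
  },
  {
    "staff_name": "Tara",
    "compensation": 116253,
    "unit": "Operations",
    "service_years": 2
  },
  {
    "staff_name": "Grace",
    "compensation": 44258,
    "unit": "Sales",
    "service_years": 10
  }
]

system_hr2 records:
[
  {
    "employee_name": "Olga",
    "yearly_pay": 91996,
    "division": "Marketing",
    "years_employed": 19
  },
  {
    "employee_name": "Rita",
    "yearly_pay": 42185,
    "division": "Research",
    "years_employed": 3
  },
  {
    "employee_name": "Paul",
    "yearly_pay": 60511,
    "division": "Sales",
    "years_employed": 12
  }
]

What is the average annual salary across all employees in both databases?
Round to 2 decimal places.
78583.83

Schema mapping: "compensation" (system_hr3) = "yearly_pay" (system_hr2) = annual salary

All salaries: [116300, 116253, 44258, 91996, 42185, 60511]
Sum: 471503
Count: 6
Average: 471503 / 6 = 78583.83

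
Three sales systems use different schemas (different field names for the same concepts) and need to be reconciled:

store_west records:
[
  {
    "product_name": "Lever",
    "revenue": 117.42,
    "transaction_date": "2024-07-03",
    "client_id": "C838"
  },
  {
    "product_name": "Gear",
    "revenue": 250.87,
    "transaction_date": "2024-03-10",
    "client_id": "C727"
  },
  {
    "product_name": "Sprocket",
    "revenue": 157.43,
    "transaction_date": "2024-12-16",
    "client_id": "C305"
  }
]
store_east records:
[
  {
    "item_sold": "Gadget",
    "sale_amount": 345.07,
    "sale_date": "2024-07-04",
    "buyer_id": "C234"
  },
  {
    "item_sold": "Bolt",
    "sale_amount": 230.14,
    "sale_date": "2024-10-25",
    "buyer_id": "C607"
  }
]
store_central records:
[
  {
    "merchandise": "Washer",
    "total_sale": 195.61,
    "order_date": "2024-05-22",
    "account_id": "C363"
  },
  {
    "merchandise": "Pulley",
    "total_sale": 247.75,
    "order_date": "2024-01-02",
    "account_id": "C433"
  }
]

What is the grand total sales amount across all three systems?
1544.29

Schema reconciliation - all amount fields map to sale amount:

store_west (revenue): 525.72
store_east (sale_amount): 575.21
store_central (total_sale): 443.36

Grand total: 1544.29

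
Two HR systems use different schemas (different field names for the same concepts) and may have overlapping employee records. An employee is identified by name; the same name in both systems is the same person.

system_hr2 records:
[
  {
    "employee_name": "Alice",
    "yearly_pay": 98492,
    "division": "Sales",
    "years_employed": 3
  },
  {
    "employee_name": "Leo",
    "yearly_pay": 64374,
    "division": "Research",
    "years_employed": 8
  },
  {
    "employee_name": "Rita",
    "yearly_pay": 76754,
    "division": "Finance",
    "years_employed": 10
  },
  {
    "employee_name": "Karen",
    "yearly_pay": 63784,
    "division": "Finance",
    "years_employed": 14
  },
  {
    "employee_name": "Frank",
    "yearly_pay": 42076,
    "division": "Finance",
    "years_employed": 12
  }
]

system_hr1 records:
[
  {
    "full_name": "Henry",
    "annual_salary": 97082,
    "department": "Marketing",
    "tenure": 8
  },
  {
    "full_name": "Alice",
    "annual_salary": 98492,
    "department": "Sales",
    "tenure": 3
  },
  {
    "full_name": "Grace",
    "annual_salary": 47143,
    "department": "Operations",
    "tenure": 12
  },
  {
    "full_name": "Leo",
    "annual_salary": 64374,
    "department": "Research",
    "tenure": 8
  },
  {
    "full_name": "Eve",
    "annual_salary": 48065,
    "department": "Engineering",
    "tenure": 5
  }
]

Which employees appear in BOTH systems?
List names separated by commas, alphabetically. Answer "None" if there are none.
Alice, Leo

Schema mapping: "employee_name" (system_hr2) = "full_name" (system_hr1) = employee name

Names in system_hr2: ['Alice', 'Frank', 'Karen', 'Leo', 'Rita']
Names in system_hr1: ['Alice', 'Eve', 'Grace', 'Henry', 'Leo']

Intersection: ['Alice', 'Leo']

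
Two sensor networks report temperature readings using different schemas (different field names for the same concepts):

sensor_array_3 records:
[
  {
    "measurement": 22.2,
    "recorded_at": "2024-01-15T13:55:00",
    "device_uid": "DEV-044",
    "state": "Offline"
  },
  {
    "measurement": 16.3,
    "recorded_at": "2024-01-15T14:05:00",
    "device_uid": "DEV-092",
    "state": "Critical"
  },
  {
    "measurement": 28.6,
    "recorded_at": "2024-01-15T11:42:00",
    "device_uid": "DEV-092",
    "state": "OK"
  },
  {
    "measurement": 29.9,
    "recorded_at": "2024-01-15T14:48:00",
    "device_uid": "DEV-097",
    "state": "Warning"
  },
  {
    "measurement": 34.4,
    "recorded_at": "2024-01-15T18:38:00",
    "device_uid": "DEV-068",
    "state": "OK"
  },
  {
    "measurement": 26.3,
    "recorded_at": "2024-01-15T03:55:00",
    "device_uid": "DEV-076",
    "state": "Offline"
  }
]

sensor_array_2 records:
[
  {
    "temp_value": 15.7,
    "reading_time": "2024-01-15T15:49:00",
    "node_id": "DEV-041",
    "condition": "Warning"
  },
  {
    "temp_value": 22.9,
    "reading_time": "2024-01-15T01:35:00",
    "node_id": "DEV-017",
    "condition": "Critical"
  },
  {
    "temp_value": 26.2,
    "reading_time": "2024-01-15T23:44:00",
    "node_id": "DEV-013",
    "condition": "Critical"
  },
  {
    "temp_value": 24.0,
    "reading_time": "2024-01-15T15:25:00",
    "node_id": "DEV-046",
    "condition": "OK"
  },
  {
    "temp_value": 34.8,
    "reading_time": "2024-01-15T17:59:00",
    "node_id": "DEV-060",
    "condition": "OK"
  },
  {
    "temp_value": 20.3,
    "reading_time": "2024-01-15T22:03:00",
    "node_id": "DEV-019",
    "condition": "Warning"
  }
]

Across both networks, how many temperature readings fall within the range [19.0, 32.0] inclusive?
8

Schema mapping: "measurement" (sensor_array_3) = "temp_value" (sensor_array_2) = temperature

Readings in [19.0, 32.0] from sensor_array_3: 4
Readings in [19.0, 32.0] from sensor_array_2: 4

Total count: 4 + 4 = 8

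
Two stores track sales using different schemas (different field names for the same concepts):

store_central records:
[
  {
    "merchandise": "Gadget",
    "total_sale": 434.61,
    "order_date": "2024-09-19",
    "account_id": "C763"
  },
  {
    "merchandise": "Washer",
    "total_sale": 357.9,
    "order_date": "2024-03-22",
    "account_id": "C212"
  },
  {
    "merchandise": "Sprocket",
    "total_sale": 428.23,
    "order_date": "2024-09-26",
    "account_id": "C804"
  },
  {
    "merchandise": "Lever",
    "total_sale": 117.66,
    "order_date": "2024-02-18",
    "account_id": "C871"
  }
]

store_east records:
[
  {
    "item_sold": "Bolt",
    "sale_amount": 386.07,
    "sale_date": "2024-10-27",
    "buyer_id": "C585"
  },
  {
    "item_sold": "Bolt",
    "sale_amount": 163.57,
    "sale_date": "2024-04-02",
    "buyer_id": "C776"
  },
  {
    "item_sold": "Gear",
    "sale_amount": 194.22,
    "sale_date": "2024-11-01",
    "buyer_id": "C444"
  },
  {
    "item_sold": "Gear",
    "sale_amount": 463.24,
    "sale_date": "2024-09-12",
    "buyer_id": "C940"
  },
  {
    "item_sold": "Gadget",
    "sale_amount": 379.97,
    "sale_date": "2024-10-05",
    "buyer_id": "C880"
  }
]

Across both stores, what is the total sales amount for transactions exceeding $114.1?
2925.47

Schema mapping: "total_sale" (store_central) = "sale_amount" (store_east) = sale amount

Sum of sales > $114.1 in store_central: 1338.4
Sum of sales > $114.1 in store_east: 1587.07

Total: 1338.4 + 1587.07 = 2925.47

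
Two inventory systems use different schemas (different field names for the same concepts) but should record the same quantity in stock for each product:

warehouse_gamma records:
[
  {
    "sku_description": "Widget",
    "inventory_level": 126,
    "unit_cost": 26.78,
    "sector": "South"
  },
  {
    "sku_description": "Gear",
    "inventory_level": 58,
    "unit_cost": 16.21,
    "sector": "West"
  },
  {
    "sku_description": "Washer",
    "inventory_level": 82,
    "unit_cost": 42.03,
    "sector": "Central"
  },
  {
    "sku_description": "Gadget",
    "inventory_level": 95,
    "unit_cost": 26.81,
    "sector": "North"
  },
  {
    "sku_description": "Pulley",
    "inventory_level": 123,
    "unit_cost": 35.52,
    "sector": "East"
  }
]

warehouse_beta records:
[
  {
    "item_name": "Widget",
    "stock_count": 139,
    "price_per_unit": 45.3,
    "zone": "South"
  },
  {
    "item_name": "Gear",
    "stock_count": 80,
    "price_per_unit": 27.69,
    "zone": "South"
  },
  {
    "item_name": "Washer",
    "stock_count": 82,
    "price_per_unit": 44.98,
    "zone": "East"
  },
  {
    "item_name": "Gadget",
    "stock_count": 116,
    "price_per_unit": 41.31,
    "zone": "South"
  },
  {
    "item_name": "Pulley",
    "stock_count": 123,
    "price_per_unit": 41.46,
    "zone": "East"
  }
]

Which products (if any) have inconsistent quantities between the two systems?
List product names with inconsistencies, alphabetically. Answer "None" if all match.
Gadget, Gear, Widget

Schema mappings:
- "sku_description" (warehouse_gamma) = "item_name" (warehouse_beta) = product name
- "inventory_level" (warehouse_gamma) = "stock_count" (warehouse_beta) = quantity

Comparison:
  Widget: 126 vs 139 - MISMATCH
  Gear: 58 vs 80 - MISMATCH
  Washer: 82 vs 82 - MATCH
  Gadget: 95 vs 116 - MISMATCH
  Pulley: 123 vs 123 - MATCH

Products with inconsistencies: Gadget, Gear, Widget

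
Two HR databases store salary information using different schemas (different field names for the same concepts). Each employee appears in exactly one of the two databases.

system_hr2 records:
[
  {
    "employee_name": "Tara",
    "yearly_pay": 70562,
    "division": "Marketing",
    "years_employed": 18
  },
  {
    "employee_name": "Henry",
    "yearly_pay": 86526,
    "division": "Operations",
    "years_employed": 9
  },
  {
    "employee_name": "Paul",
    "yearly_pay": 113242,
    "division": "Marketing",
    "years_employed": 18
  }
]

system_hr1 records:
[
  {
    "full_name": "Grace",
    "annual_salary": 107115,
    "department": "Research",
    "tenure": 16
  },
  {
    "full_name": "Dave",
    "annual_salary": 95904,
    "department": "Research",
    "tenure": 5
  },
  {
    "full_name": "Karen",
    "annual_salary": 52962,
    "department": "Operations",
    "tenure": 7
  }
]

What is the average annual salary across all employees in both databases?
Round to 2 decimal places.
87718.50

Schema mapping: "yearly_pay" (system_hr2) = "annual_salary" (system_hr1) = annual salary

All salaries: [70562, 86526, 113242, 107115, 95904, 52962]
Sum: 526311
Count: 6
Average: 526311 / 6 = 87718.50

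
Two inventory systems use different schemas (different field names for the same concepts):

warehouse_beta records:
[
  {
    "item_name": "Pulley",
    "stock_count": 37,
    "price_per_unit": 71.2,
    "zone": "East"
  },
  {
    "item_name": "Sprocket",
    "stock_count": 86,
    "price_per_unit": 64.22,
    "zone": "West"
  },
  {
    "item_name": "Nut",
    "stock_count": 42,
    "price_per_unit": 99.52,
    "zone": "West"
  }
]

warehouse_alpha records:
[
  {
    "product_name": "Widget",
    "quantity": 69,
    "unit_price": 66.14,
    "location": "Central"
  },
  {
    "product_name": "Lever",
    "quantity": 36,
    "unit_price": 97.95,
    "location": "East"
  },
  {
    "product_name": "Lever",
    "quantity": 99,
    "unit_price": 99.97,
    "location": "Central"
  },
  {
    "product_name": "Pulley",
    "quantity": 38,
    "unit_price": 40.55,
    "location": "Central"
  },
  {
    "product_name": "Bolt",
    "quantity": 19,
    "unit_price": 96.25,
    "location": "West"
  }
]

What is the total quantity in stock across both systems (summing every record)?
426

To reconcile these schemas, identify the field holding the quantity in stock in each system:
1. In warehouse_beta it is "stock_count"
2. In warehouse_alpha it is "quantity"

From warehouse_beta: 37 + 86 + 42 = 165
From warehouse_alpha: 69 + 36 + 99 + 38 + 19 = 261

Total: 165 + 261 = 426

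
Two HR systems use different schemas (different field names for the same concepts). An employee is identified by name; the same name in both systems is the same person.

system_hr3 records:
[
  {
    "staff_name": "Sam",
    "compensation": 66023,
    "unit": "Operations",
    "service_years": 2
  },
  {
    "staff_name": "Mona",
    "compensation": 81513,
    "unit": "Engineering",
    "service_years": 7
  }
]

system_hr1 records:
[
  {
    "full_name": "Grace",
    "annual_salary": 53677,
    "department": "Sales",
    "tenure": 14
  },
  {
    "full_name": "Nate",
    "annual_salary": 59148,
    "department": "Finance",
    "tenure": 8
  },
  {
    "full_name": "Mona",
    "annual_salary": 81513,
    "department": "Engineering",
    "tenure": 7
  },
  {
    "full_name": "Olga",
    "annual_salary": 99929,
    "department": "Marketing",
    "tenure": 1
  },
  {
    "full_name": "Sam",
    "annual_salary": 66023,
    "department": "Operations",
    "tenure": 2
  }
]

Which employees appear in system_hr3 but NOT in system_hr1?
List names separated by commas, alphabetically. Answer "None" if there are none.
None

Schema mapping: "staff_name" (system_hr3) = "full_name" (system_hr1) = employee name

Names in system_hr3: ['Mona', 'Sam']
Names in system_hr1: ['Grace', 'Mona', 'Nate', 'Olga', 'Sam']

In system_hr3 but not system_hr1: None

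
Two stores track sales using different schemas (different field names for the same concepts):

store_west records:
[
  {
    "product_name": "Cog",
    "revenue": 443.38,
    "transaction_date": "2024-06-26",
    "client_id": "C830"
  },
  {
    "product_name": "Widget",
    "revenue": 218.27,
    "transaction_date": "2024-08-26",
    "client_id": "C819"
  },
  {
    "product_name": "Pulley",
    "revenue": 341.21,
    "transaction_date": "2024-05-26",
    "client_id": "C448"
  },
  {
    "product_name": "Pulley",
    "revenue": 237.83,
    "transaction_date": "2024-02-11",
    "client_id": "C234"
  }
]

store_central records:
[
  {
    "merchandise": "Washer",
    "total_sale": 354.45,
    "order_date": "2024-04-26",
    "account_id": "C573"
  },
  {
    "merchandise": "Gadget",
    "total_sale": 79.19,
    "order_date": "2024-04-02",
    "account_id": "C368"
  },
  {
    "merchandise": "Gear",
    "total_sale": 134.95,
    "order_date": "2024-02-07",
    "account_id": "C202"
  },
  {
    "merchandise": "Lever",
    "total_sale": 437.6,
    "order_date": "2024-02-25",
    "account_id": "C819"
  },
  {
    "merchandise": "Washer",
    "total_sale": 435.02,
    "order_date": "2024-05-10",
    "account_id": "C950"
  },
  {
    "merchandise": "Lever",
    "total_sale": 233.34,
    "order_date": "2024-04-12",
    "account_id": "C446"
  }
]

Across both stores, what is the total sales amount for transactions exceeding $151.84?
2701.1

Schema mapping: "revenue" (store_west) = "total_sale" (store_central) = sale amount

Sum of sales > $151.84 in store_west: 1240.69
Sum of sales > $151.84 in store_central: 1460.41

Total: 1240.69 + 1460.41 = 2701.1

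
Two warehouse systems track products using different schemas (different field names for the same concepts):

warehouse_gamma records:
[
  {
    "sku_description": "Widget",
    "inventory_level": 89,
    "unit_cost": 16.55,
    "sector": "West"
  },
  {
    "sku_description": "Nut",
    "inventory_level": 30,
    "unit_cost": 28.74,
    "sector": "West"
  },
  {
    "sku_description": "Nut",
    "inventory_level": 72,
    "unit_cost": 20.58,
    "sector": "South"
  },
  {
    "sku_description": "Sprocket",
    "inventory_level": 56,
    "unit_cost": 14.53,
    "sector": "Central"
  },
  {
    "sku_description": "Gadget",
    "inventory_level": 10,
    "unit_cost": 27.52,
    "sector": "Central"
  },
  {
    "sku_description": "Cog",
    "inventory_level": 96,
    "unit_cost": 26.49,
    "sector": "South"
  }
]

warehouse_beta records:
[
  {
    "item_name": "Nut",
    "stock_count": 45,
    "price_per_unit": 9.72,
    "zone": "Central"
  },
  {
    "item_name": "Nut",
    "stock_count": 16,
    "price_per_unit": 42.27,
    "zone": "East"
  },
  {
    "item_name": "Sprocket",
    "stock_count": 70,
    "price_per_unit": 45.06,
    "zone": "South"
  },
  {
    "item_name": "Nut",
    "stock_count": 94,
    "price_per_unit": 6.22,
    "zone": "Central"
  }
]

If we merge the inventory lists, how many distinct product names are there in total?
5

Schema mapping: "sku_description" (warehouse_gamma) = "item_name" (warehouse_beta) = product name

Products in warehouse_gamma: ['Cog', 'Gadget', 'Nut', 'Sprocket', 'Widget']
Products in warehouse_beta: ['Nut', 'Sprocket']

Union (unique products): ['Cog', 'Gadget', 'Nut', 'Sprocket', 'Widget']
Count: 5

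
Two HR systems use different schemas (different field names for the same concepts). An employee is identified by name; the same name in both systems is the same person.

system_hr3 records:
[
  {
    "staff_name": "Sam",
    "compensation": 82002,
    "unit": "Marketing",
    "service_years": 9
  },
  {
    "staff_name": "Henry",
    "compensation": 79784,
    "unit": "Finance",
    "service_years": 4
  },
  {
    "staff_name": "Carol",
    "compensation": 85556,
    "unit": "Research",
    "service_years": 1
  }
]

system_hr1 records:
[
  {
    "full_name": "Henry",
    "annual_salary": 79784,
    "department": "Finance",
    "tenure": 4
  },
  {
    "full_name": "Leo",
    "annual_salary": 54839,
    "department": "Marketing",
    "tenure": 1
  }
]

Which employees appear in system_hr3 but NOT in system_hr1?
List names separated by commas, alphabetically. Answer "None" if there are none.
Carol, Sam

Schema mapping: "staff_name" (system_hr3) = "full_name" (system_hr1) = employee name

Names in system_hr3: ['Carol', 'Henry', 'Sam']
Names in system_hr1: ['Henry', 'Leo']

In system_hr3 but not system_hr1: ['Carol', 'Sam']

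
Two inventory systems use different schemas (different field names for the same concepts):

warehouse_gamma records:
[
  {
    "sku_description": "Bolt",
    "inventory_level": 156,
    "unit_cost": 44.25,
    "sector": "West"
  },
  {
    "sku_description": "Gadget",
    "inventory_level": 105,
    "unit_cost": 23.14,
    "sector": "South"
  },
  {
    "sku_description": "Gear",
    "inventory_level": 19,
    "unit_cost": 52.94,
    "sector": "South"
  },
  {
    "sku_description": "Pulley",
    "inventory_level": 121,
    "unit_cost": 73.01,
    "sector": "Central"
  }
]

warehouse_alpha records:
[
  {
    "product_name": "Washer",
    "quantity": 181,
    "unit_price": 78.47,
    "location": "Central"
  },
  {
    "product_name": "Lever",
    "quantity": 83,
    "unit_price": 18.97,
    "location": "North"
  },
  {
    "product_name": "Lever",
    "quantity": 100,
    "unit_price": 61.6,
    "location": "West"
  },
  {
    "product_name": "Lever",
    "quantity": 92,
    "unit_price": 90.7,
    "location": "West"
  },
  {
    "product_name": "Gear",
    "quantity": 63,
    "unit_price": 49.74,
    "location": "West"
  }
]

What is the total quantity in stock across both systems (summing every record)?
920

To reconcile these schemas, identify the field holding the quantity in stock in each system:
1. In warehouse_gamma it is "inventory_level"
2. In warehouse_alpha it is "quantity"

From warehouse_gamma: 156 + 105 + 19 + 121 = 401
From warehouse_alpha: 181 + 83 + 100 + 92 + 63 = 519

Total: 401 + 519 = 920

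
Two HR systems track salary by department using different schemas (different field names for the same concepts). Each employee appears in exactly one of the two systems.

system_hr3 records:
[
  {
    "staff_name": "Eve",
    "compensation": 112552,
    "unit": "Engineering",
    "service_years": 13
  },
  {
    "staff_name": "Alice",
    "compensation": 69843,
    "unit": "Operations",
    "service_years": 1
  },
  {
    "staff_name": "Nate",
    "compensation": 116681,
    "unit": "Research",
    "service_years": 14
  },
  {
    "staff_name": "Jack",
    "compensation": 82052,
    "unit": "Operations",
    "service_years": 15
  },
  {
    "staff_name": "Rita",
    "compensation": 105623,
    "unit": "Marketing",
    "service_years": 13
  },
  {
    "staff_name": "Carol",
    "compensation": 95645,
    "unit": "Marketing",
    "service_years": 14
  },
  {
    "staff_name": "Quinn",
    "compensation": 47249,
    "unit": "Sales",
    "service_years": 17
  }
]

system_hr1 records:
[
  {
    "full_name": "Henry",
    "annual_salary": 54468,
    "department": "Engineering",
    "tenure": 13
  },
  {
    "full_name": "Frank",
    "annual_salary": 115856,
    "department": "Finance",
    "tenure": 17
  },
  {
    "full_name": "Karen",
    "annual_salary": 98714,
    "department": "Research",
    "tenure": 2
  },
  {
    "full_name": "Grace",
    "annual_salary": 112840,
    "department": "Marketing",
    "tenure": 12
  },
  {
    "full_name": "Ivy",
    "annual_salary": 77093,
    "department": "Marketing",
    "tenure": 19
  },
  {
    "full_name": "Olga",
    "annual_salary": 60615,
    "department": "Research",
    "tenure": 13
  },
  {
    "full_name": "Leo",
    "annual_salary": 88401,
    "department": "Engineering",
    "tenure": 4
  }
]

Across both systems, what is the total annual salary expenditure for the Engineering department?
255421

Schema mappings:
- "unit" (system_hr3) = "department" (system_hr1) = department
- "compensation" (system_hr3) = "annual_salary" (system_hr1) = salary

Engineering salaries from system_hr3: 112552
Engineering salaries from system_hr1: 142869

Total: 112552 + 142869 = 255421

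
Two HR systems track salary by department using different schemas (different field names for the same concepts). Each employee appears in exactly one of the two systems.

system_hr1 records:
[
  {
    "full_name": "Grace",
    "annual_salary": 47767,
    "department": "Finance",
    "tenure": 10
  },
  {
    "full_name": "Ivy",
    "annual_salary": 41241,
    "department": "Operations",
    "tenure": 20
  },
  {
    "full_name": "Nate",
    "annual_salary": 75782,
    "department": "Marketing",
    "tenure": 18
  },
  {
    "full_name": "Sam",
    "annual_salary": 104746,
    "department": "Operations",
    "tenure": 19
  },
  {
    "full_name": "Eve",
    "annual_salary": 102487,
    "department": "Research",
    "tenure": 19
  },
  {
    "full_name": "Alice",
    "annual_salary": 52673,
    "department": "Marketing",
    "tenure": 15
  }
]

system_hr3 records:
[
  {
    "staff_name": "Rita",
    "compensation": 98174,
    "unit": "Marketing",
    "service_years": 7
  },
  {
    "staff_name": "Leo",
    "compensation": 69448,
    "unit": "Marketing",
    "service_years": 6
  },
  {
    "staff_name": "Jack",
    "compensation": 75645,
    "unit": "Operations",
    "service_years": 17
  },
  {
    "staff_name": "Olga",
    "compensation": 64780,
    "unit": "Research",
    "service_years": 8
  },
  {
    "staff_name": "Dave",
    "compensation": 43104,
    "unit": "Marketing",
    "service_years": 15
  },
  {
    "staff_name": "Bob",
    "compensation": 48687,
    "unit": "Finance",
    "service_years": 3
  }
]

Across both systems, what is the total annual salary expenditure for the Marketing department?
339181

Schema mappings:
- "department" (system_hr1) = "unit" (system_hr3) = department
- "annual_salary" (system_hr1) = "compensation" (system_hr3) = salary

Marketing salaries from system_hr1: 128455
Marketing salaries from system_hr3: 210726

Total: 128455 + 210726 = 339181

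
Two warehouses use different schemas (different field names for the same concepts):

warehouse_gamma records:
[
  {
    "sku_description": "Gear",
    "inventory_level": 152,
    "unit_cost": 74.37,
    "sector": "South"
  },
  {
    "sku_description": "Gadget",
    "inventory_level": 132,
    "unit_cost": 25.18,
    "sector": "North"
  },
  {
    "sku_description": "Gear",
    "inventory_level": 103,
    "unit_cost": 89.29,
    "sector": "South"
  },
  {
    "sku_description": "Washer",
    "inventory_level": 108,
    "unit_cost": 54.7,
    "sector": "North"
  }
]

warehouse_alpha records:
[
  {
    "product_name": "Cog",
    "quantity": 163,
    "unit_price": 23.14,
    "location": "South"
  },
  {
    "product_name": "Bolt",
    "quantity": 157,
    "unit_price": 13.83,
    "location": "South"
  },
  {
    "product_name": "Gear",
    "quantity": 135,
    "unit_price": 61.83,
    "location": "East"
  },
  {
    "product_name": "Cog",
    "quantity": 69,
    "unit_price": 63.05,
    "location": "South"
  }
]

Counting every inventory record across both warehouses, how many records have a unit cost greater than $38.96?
5

Schema mapping: "unit_cost" (warehouse_gamma) = "unit_price" (warehouse_alpha) = unit cost

Records > $38.96 in warehouse_gamma: 3
Records > $38.96 in warehouse_alpha: 2

Total count: 3 + 2 = 5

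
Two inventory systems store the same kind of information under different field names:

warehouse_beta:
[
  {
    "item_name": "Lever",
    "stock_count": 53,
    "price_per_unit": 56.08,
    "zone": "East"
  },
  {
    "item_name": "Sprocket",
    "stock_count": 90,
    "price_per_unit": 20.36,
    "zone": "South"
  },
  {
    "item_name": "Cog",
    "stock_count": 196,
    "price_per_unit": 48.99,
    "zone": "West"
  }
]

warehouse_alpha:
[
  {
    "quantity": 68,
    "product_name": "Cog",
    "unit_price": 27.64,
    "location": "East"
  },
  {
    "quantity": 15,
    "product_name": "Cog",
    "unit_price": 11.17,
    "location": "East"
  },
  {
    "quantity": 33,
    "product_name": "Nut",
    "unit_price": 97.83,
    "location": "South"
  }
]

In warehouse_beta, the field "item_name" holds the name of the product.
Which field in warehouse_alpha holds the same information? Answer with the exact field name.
product_name

In warehouse_beta, "item_name" holds the name of the product.
The fields in warehouse_alpha are: "quantity", "product_name", "unit_price", "location".
"product_name" is the match: the name refers to the same concept and its values are product-name strings (e.g. 'Cog', 'Nut').
The other fields ("quantity", "unit_price", "location") hold different kinds of data.

So "item_name" in warehouse_beta corresponds to "product_name" in warehouse_alpha.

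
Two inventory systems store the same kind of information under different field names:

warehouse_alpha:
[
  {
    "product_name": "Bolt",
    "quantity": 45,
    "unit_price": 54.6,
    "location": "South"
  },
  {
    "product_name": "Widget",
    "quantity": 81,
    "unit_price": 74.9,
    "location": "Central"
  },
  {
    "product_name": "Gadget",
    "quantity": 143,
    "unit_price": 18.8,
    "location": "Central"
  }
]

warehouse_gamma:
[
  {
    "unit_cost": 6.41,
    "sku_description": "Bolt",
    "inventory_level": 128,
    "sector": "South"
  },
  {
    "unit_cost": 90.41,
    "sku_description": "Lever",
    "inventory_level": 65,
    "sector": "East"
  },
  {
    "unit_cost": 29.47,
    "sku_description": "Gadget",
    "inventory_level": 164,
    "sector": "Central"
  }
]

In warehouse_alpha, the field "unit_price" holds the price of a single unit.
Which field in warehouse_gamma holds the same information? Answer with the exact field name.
unit_cost

In warehouse_alpha, "unit_price" holds the price of a single unit.
The fields in warehouse_gamma are: "unit_cost", "sku_description", "inventory_level", "sector".
"unit_cost" is the match: the name refers to the same concept and its values are decimal currency amounts (e.g. 6.41, 90.41).
The other fields ("sku_description", "inventory_level", "sector") hold different kinds of data.

So "unit_price" in warehouse_alpha corresponds to "unit_cost" in warehouse_gamma.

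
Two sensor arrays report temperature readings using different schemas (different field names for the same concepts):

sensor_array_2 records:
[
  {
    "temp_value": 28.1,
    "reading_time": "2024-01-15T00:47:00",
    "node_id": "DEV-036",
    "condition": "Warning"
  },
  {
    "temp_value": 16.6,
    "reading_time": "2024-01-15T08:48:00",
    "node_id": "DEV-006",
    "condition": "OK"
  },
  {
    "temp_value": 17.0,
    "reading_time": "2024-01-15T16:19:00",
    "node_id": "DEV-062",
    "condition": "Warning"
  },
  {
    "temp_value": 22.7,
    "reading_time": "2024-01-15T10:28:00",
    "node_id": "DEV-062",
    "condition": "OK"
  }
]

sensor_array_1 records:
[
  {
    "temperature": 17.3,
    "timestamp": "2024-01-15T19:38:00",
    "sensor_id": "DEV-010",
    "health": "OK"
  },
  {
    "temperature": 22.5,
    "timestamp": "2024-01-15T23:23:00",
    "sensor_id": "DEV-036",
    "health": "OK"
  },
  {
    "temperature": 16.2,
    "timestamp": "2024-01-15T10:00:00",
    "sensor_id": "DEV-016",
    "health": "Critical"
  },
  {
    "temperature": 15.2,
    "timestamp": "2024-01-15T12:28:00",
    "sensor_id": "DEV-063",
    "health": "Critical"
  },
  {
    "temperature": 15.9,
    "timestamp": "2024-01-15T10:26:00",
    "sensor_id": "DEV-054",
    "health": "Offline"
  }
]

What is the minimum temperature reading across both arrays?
15.2

Schema mapping: "temp_value" (sensor_array_2) = "temperature" (sensor_array_1) = temperature reading

Minimum in sensor_array_2: 16.6
Minimum in sensor_array_1: 15.2

Overall minimum: min(16.6, 15.2) = 15.2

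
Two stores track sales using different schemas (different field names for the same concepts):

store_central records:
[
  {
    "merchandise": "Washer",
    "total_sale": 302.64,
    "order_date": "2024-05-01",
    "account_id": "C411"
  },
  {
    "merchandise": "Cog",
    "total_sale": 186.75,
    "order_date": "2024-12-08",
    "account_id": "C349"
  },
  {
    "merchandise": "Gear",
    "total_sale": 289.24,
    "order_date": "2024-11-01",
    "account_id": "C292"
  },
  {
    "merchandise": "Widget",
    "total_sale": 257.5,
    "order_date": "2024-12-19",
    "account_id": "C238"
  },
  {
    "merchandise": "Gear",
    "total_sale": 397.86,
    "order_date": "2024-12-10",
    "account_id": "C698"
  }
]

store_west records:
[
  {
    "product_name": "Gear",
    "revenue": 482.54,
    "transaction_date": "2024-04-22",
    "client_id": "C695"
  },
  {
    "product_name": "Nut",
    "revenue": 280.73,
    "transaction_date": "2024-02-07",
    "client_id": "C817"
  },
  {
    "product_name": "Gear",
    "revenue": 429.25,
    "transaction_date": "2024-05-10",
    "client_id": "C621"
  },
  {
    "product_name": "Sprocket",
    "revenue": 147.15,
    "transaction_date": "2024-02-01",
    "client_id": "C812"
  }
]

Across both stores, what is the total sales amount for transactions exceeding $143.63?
2773.66

Schema mapping: "total_sale" (store_central) = "revenue" (store_west) = sale amount

Sum of sales > $143.63 in store_central: 1433.99
Sum of sales > $143.63 in store_west: 1339.67

Total: 1433.99 + 1339.67 = 2773.66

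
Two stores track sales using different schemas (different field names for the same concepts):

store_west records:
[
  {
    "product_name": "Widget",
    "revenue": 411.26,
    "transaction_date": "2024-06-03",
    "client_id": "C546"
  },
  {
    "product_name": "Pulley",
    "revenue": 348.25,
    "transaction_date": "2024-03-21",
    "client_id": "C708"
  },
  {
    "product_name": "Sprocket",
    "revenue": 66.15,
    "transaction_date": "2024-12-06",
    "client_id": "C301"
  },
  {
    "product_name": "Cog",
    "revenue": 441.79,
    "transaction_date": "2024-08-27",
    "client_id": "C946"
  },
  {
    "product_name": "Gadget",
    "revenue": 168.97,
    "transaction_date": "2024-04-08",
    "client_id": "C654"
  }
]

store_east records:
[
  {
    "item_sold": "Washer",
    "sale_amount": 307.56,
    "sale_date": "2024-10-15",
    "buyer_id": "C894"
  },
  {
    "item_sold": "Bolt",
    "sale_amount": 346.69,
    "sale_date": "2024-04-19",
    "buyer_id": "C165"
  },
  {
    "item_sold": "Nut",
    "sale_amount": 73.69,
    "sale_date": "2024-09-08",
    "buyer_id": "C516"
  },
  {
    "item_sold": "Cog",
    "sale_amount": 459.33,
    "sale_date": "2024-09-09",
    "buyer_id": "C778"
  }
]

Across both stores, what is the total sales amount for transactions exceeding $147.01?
2483.85

Schema mapping: "revenue" (store_west) = "sale_amount" (store_east) = sale amount

Sum of sales > $147.01 in store_west: 1370.27
Sum of sales > $147.01 in store_east: 1113.58

Total: 1370.27 + 1113.58 = 2483.85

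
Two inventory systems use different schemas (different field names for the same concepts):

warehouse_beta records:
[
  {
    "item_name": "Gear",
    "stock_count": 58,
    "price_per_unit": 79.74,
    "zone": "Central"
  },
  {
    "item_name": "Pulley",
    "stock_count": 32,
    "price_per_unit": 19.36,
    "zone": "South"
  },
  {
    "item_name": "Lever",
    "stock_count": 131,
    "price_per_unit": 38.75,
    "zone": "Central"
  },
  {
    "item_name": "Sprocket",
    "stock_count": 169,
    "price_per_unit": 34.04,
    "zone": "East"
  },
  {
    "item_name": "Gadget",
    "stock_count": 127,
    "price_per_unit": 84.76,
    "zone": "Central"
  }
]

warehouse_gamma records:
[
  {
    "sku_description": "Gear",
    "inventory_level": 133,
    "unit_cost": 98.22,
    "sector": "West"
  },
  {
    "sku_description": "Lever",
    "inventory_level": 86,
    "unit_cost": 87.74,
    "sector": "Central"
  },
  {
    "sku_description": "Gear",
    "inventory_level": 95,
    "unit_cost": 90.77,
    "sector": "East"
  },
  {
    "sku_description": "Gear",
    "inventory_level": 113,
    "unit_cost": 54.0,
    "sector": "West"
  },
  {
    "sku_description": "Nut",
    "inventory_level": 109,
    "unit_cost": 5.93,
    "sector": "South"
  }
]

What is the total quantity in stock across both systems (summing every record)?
1053

To reconcile these schemas, identify the field holding the quantity in stock in each system:
1. In warehouse_beta it is "stock_count"
2. In warehouse_gamma it is "inventory_level"

From warehouse_beta: 58 + 32 + 131 + 169 + 127 = 517
From warehouse_gamma: 133 + 86 + 95 + 113 + 109 = 536

Total: 517 + 536 = 1053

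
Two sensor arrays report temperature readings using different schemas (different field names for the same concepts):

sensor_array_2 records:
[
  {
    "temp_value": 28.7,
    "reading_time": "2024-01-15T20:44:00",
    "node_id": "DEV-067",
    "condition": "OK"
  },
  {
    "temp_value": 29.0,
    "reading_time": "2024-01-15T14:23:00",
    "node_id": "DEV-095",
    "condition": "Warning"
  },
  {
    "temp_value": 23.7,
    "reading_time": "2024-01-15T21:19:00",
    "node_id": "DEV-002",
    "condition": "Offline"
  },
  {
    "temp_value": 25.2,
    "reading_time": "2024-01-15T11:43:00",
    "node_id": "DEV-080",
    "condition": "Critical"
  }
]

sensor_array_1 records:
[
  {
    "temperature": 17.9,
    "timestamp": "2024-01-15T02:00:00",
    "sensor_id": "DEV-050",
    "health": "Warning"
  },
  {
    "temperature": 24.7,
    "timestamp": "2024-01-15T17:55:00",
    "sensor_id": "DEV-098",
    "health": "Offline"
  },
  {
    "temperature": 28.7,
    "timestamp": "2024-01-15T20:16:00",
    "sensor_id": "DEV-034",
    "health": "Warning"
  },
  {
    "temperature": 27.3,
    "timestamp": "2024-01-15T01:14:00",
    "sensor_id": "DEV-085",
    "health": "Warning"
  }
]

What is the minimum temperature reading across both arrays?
17.9

Schema mapping: "temp_value" (sensor_array_2) = "temperature" (sensor_array_1) = temperature reading

Minimum in sensor_array_2: 23.7
Minimum in sensor_array_1: 17.9

Overall minimum: min(23.7, 17.9) = 17.9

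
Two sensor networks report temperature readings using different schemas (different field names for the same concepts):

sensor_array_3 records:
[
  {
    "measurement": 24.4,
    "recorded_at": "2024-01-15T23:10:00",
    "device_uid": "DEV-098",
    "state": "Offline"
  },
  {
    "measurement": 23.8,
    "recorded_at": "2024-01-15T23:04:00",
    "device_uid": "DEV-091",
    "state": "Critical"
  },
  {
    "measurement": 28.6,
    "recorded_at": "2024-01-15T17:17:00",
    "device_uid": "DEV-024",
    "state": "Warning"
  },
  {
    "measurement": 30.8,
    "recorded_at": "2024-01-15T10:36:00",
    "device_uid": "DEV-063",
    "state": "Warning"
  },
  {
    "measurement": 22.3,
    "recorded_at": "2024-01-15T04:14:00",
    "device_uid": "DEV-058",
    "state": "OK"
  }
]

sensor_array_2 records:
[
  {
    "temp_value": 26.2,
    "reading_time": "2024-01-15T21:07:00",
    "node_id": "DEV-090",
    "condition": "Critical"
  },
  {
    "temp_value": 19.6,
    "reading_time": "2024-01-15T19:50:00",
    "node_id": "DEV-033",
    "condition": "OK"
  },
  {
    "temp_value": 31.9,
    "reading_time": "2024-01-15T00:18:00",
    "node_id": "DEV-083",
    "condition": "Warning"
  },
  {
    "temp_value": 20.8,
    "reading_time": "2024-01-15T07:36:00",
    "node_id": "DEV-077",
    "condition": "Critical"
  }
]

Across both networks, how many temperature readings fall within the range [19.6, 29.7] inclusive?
7

Schema mapping: "measurement" (sensor_array_3) = "temp_value" (sensor_array_2) = temperature

Readings in [19.6, 29.7] from sensor_array_3: 4
Readings in [19.6, 29.7] from sensor_array_2: 3

Total count: 4 + 3 = 7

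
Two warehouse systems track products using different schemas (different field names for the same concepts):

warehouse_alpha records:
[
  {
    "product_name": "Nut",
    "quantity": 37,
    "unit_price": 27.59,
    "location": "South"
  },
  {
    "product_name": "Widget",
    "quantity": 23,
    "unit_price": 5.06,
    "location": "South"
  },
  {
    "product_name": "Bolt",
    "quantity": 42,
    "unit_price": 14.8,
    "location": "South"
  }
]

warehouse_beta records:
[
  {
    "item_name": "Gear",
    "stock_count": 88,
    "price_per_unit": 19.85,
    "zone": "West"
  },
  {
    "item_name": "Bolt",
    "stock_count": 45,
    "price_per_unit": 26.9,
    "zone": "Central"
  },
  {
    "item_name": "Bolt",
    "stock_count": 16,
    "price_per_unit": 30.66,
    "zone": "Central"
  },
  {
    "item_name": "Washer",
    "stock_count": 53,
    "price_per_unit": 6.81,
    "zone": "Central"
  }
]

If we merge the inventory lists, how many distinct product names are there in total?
5

Schema mapping: "product_name" (warehouse_alpha) = "item_name" (warehouse_beta) = product name

Products in warehouse_alpha: ['Bolt', 'Nut', 'Widget']
Products in warehouse_beta: ['Bolt', 'Gear', 'Washer']

Union (unique products): ['Bolt', 'Gear', 'Nut', 'Washer', 'Widget']
Count: 5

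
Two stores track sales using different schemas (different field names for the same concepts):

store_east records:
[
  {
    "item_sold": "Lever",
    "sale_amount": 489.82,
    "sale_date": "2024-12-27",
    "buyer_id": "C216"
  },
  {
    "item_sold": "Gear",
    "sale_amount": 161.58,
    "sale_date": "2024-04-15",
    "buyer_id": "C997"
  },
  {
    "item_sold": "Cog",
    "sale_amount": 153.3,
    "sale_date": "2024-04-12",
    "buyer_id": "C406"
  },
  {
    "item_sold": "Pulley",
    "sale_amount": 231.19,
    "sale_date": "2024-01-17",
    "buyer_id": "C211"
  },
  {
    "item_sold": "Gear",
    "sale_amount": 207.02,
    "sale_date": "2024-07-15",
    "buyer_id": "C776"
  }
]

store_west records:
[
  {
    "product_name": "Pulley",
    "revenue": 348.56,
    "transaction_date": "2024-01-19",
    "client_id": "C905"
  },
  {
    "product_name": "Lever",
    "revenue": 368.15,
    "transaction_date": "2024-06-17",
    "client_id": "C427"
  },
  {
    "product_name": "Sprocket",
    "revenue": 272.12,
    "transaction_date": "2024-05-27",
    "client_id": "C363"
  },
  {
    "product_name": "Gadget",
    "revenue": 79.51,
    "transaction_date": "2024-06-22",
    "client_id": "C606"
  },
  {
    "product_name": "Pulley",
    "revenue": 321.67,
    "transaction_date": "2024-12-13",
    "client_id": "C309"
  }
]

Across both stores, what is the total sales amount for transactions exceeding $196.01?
2238.53

Schema mapping: "sale_amount" (store_east) = "revenue" (store_west) = sale amount

Sum of sales > $196.01 in store_east: 928.03
Sum of sales > $196.01 in store_west: 1310.5

Total: 928.03 + 1310.5 = 2238.53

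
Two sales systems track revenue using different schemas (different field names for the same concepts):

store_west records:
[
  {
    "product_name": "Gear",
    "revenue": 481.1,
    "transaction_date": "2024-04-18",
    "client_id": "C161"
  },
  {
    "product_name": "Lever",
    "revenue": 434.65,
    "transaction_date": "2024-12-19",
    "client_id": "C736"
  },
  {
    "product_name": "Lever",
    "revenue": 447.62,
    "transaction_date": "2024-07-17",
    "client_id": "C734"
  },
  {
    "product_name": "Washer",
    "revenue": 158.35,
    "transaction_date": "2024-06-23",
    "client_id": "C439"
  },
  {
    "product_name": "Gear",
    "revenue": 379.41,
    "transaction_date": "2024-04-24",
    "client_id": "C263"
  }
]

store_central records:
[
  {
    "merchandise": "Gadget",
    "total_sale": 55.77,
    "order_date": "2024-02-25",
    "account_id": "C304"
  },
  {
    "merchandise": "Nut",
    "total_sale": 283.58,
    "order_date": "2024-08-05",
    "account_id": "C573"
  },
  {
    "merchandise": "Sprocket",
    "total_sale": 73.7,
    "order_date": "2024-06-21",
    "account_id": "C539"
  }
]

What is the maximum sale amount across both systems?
481.1

Reconcile: "revenue" (store_west) = "total_sale" (store_central) = sale amount

Maximum in store_west: 481.1
Maximum in store_central: 283.58

Overall maximum: max(481.1, 283.58) = 481.1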